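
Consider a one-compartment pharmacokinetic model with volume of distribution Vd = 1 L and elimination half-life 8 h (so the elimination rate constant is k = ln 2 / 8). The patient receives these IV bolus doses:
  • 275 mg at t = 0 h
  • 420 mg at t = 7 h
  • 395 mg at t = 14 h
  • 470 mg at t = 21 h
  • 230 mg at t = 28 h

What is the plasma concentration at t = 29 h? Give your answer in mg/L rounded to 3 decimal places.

638.321 mg/L

k = ln 2 / 8 = 0.08664 per h
Dose 1 (275 mg at t=0 h): 275·exp(−0.08664·29) = 22.289 mg/L
Dose 2 (420 mg at t=7 h): 420·exp(−0.08664·22) = 62.433 mg/L
Dose 3 (395 mg at t=14 h): 395·exp(−0.08664·15) = 107.688 mg/L
Dose 4 (470 mg at t=21 h): 470·exp(−0.08664·8) = 235.000 mg/L
Dose 5 (230 mg at t=28 h): 230·exp(−0.08664·1) = 210.911 mg/L
C(29) = 22.289 + 62.433 + 107.688 + 235.000 + 210.911 = 638.321 mg/L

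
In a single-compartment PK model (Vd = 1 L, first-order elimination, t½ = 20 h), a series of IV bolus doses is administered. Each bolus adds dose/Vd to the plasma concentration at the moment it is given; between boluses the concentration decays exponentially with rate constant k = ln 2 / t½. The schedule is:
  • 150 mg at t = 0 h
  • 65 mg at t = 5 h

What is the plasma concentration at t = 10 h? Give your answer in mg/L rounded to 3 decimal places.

160.724 mg/L

k = ln 2 / 20 = 0.03466 per h
Dose 1 (150 mg at t=0 h): 150·exp(−0.03466·10) = 106.066 mg/L
Dose 2 (65 mg at t=5 h): 65·exp(−0.03466·5) = 54.658 mg/L
C(10) = 106.066 + 54.658 = 160.724 mg/L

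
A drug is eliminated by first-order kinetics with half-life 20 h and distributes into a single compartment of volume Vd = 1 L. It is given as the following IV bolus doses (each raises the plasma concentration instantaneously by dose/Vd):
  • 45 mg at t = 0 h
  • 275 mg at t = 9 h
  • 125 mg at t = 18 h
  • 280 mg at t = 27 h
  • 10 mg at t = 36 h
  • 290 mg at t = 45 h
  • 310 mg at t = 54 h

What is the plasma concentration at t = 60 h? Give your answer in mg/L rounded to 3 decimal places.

k = ln 2 / 20 = 0.03466 per h
Dose 1 (45 mg at t=0 h): 45·exp(−0.03466·60) = 5.625 mg/L
Dose 2 (275 mg at t=9 h): 275·exp(−0.03466·51) = 46.958 mg/L
Dose 3 (125 mg at t=18 h): 125·exp(−0.03466·42) = 29.157 mg/L
Dose 4 (280 mg at t=27 h): 280·exp(−0.03466·33) = 89.219 mg/L
Dose 5 (10 mg at t=36 h): 10·exp(−0.03466·24) = 4.353 mg/L
Dose 6 (290 mg at t=45 h): 290·exp(−0.03466·15) = 172.435 mg/L
Dose 7 (310 mg at t=54 h): 310·exp(−0.03466·6) = 251.798 mg/L
C(60) = 5.625 + 46.958 + 29.157 + 89.219 + 4.353 + 172.435 + 251.798 = 599.545 mg/L

599.545 mg/L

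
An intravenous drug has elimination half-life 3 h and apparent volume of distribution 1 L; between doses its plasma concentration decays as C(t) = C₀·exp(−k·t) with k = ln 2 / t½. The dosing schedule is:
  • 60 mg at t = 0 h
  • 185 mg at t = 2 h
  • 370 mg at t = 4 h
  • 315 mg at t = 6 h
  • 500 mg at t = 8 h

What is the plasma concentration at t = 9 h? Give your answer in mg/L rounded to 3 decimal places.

k = ln 2 / 3 = 0.23105 per h
Dose 1 (60 mg at t=0 h): 60·exp(−0.23105·9) = 7.500 mg/L
Dose 2 (185 mg at t=2 h): 185·exp(−0.23105·7) = 36.709 mg/L
Dose 3 (370 mg at t=4 h): 370·exp(−0.23105·5) = 116.543 mg/L
Dose 4 (315 mg at t=6 h): 315·exp(−0.23105·3) = 157.500 mg/L
Dose 5 (500 mg at t=8 h): 500·exp(−0.23105·1) = 396.850 mg/L
C(9) = 7.500 + 36.709 + 116.543 + 157.500 + 396.850 = 715.102 mg/L

715.102 mg/L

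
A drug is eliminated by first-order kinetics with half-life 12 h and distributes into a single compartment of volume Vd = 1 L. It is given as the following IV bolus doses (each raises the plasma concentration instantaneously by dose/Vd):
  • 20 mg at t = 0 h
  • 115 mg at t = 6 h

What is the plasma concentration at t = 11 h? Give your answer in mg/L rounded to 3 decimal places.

k = ln 2 / 12 = 0.05776 per h
Dose 1 (20 mg at t=0 h): 20·exp(−0.05776·11) = 10.595 mg/L
Dose 2 (115 mg at t=6 h): 115·exp(−0.05776·5) = 86.153 mg/L
C(11) = 10.595 + 86.153 = 96.747 mg/L

96.747 mg/L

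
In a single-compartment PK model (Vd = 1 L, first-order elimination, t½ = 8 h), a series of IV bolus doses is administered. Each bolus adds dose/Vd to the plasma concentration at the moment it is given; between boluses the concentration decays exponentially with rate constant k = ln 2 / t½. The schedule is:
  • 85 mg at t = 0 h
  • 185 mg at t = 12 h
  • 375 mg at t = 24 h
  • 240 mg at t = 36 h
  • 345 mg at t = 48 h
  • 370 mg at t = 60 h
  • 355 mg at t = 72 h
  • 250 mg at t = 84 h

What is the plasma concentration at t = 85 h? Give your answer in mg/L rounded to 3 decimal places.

k = ln 2 / 8 = 0.08664 per h
Dose 1 (85 mg at t=0 h): 85·exp(−0.08664·85) = 0.054 mg/L
Dose 2 (185 mg at t=12 h): 185·exp(−0.08664·73) = 0.331 mg/L
Dose 3 (375 mg at t=24 h): 375·exp(−0.08664·61) = 1.900 mg/L
Dose 4 (240 mg at t=36 h): 240·exp(−0.08664·49) = 3.439 mg/L
Dose 5 (345 mg at t=48 h): 345·exp(−0.08664·37) = 13.982 mg/L
Dose 6 (370 mg at t=60 h): 370·exp(−0.08664·25) = 42.411 mg/L
Dose 7 (355 mg at t=72 h): 355·exp(−0.08664·13) = 115.095 mg/L
Dose 8 (250 mg at t=84 h): 250·exp(−0.08664·1) = 229.251 mg/L
C(85) = 0.054 + 0.331 + 1.900 + 3.439 + 13.982 + 42.411 + 115.095 + 229.251 = 406.462 mg/L

406.462 mg/L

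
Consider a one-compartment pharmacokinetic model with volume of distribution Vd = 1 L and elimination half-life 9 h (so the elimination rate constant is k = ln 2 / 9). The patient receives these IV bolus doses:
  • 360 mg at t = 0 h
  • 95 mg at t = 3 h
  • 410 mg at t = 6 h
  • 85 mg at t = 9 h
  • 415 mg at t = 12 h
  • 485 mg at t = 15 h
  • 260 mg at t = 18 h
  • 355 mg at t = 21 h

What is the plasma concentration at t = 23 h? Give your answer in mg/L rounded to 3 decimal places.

k = ln 2 / 9 = 0.07702 per h
Dose 1 (360 mg at t=0 h): 360·exp(−0.07702·23) = 61.236 mg/L
Dose 2 (95 mg at t=3 h): 95·exp(−0.07702·20) = 20.360 mg/L
Dose 3 (410 mg at t=6 h): 410·exp(−0.07702·17) = 110.706 mg/L
Dose 4 (85 mg at t=9 h): 85·exp(−0.07702·14) = 28.917 mg/L
Dose 5 (415 mg at t=12 h): 415·exp(−0.07702·11) = 177.878 mg/L
Dose 6 (485 mg at t=15 h): 485·exp(−0.07702·8) = 261.914 mg/L
Dose 7 (260 mg at t=18 h): 260·exp(−0.07702·5) = 176.903 mg/L
Dose 8 (355 mg at t=21 h): 355·exp(−0.07702·2) = 304.322 mg/L
C(23) = 61.236 + 20.360 + 110.706 + 28.917 + 177.878 + 261.914 + 176.903 + 304.322 = 1142.235 mg/L

1142.235 mg/L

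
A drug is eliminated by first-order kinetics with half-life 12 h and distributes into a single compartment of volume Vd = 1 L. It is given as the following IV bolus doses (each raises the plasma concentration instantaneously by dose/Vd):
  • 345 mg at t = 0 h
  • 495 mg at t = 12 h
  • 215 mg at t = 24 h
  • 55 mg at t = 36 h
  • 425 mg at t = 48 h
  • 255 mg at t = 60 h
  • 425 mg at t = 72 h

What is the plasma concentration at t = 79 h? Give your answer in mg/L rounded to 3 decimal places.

k = ln 2 / 12 = 0.05776 per h
Dose 1 (345 mg at t=0 h): 345·exp(−0.05776·79) = 3.598 mg/L
Dose 2 (495 mg at t=12 h): 495·exp(−0.05776·67) = 10.324 mg/L
Dose 3 (215 mg at t=24 h): 215·exp(−0.05776·55) = 8.968 mg/L
Dose 4 (55 mg at t=36 h): 55·exp(−0.05776·43) = 4.589 mg/L
Dose 5 (425 mg at t=48 h): 425·exp(−0.05776·31) = 70.913 mg/L
Dose 6 (255 mg at t=60 h): 255·exp(−0.05776·19) = 85.096 mg/L
Dose 7 (425 mg at t=72 h): 425·exp(−0.05776·7) = 283.653 mg/L
C(79) = 3.598 + 10.324 + 8.968 + 4.589 + 70.913 + 85.096 + 283.653 = 467.142 mg/L

467.142 mg/L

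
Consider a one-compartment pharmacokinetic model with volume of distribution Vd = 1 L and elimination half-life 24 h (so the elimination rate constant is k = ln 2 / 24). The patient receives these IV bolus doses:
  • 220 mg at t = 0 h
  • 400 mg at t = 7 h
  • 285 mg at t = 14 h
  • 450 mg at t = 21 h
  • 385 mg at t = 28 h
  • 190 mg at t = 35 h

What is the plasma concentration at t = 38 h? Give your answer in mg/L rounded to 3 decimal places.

k = ln 2 / 24 = 0.02888 per h
Dose 1 (220 mg at t=0 h): 220·exp(−0.02888·38) = 73.416 mg/L
Dose 2 (400 mg at t=7 h): 400·exp(−0.02888·31) = 163.392 mg/L
Dose 3 (285 mg at t=14 h): 285·exp(−0.02888·24) = 142.500 mg/L
Dose 4 (450 mg at t=21 h): 450·exp(−0.02888·17) = 275.412 mg/L
Dose 5 (385 mg at t=28 h): 385·exp(−0.02888·10) = 288.424 mg/L
Dose 6 (190 mg at t=35 h): 190·exp(−0.02888·3) = 174.231 mg/L
C(38) = 73.416 + 163.392 + 142.500 + 275.412 + 288.424 + 174.231 = 1117.375 mg/L

1117.375 mg/L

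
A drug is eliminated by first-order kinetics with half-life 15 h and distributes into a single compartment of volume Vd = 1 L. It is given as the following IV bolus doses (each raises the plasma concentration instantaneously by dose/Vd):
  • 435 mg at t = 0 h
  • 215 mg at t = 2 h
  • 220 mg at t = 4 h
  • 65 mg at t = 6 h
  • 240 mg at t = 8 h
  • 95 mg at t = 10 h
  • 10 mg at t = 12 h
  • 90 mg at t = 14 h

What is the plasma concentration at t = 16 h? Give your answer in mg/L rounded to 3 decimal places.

k = ln 2 / 15 = 0.04621 per h
Dose 1 (435 mg at t=0 h): 435·exp(−0.04621·16) = 207.678 mg/L
Dose 2 (215 mg at t=2 h): 215·exp(−0.04621·14) = 112.584 mg/L
Dose 3 (220 mg at t=4 h): 220·exp(−0.04621·12) = 126.357 mg/L
Dose 4 (65 mg at t=6 h): 65·exp(−0.04621·10) = 40.947 mg/L
Dose 5 (240 mg at t=8 h): 240·exp(−0.04621·8) = 165.830 mg/L
Dose 6 (95 mg at t=10 h): 95·exp(−0.04621·6) = 71.997 mg/L
Dose 7 (10 mg at t=12 h): 10·exp(−0.04621·4) = 8.312 mg/L
Dose 8 (90 mg at t=14 h): 90·exp(−0.04621·2) = 82.055 mg/L
C(16) = 207.678 + 112.584 + 126.357 + 40.947 + 165.830 + 71.997 + 8.312 + 82.055 = 815.760 mg/L

815.760 mg/L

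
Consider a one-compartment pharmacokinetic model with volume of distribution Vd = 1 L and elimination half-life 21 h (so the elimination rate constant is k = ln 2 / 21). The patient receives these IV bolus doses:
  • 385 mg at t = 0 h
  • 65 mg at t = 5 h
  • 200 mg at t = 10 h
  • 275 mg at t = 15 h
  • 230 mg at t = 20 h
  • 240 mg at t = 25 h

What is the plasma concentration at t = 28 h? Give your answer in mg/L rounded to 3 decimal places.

866.670 mg/L

k = ln 2 / 21 = 0.03301 per h
Dose 1 (385 mg at t=0 h): 385·exp(−0.03301·28) = 152.787 mg/L
Dose 2 (65 mg at t=5 h): 65·exp(−0.03301·23) = 30.424 mg/L
Dose 3 (200 mg at t=10 h): 200·exp(−0.03301·18) = 110.409 mg/L
Dose 4 (275 mg at t=15 h): 275·exp(−0.03301·13) = 179.053 mg/L
Dose 5 (230 mg at t=20 h): 230·exp(−0.03301·8) = 176.624 mg/L
Dose 6 (240 mg at t=25 h): 240·exp(−0.03301·3) = 217.374 mg/L
C(28) = 152.787 + 30.424 + 110.409 + 179.053 + 176.624 + 217.374 = 866.670 mg/L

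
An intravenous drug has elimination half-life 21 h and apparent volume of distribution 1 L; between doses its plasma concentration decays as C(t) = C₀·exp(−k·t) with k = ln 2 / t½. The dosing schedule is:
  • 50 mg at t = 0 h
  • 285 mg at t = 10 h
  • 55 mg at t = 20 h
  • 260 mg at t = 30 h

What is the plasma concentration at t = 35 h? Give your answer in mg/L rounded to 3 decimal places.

394.592 mg/L

k = ln 2 / 21 = 0.03301 per h
Dose 1 (50 mg at t=0 h): 50·exp(−0.03301·35) = 15.749 mg/L
Dose 2 (285 mg at t=10 h): 285·exp(−0.03301·25) = 124.875 mg/L
Dose 3 (55 mg at t=20 h): 55·exp(−0.03301·15) = 33.523 mg/L
Dose 4 (260 mg at t=30 h): 260·exp(−0.03301·5) = 220.445 mg/L
C(35) = 15.749 + 124.875 + 33.523 + 220.445 = 394.592 mg/L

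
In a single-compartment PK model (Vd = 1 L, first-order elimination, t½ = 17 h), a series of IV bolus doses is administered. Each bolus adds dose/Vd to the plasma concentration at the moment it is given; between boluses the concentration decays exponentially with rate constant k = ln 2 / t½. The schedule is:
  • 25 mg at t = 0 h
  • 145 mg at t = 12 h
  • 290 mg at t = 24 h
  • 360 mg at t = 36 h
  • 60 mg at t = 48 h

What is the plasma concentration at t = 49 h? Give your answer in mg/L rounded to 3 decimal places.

k = ln 2 / 17 = 0.04077 per h
Dose 1 (25 mg at t=0 h): 25·exp(−0.04077·49) = 3.391 mg/L
Dose 2 (145 mg at t=12 h): 145·exp(−0.04077·37) = 32.076 mg/L
Dose 3 (290 mg at t=24 h): 290·exp(−0.04077·25) = 104.642 mg/L
Dose 4 (360 mg at t=36 h): 360·exp(−0.04077·13) = 211.886 mg/L
Dose 5 (60 mg at t=48 h): 60·exp(−0.04077·1) = 57.603 mg/L
C(49) = 3.391 + 32.076 + 104.642 + 211.886 + 57.603 = 409.598 mg/L

409.598 mg/L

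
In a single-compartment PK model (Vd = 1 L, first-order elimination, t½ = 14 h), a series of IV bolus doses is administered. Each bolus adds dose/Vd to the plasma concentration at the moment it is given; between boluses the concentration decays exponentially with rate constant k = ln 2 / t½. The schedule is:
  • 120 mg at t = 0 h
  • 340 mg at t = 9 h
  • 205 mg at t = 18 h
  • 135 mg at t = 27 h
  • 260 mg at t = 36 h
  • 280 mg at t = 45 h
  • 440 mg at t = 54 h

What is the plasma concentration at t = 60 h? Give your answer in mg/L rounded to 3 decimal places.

624.737 mg/L

k = ln 2 / 14 = 0.04951 per h
Dose 1 (120 mg at t=0 h): 120·exp(−0.04951·60) = 6.153 mg/L
Dose 2 (340 mg at t=9 h): 340·exp(−0.04951·51) = 27.219 mg/L
Dose 3 (205 mg at t=18 h): 205·exp(−0.04951·42) = 25.625 mg/L
Dose 4 (135 mg at t=27 h): 135·exp(−0.04951·33) = 26.349 mg/L
Dose 5 (260 mg at t=36 h): 260·exp(−0.04951·24) = 79.236 mg/L
Dose 6 (280 mg at t=45 h): 280·exp(−0.04951·15) = 133.237 mg/L
Dose 7 (440 mg at t=54 h): 440·exp(−0.04951·6) = 326.919 mg/L
C(60) = 6.153 + 27.219 + 25.625 + 26.349 + 79.236 + 133.237 + 326.919 = 624.737 mg/L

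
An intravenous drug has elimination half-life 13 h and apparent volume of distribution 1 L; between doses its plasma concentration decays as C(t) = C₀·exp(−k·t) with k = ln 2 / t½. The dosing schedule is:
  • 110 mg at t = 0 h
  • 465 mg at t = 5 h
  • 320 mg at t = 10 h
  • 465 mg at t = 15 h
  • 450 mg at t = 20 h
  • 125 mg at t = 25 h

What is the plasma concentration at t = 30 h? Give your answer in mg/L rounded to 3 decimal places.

k = ln 2 / 13 = 0.05332 per h
Dose 1 (110 mg at t=0 h): 110·exp(−0.05332·30) = 22.218 mg/L
Dose 2 (465 mg at t=5 h): 465·exp(−0.05332·25) = 122.617 mg/L
Dose 3 (320 mg at t=10 h): 320·exp(−0.05332·20) = 110.161 mg/L
Dose 4 (465 mg at t=15 h): 465·exp(−0.05332·15) = 208.983 mg/L
Dose 5 (450 mg at t=20 h): 450·exp(−0.05332·10) = 264.029 mg/L
Dose 6 (125 mg at t=25 h): 125·exp(−0.05332·5) = 95.748 mg/L
C(30) = 22.218 + 122.617 + 110.161 + 208.983 + 264.029 + 95.748 = 823.755 mg/L

823.755 mg/L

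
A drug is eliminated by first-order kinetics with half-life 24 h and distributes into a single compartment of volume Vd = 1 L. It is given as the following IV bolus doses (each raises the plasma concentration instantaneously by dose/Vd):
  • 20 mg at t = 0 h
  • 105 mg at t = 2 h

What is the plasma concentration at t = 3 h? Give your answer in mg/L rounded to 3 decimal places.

120.351 mg/L

k = ln 2 / 24 = 0.02888 per h
Dose 1 (20 mg at t=0 h): 20·exp(−0.02888·3) = 18.340 mg/L
Dose 2 (105 mg at t=2 h): 105·exp(−0.02888·1) = 102.011 mg/L
C(3) = 18.340 + 102.011 = 120.351 mg/L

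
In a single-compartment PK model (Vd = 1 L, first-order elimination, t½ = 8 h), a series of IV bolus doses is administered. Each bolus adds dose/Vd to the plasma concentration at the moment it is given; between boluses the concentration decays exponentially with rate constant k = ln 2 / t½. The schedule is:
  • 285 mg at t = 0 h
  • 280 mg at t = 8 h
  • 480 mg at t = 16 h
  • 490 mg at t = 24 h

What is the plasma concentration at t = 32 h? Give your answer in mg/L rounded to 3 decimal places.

417.812 mg/L

k = ln 2 / 8 = 0.08664 per h
Dose 1 (285 mg at t=0 h): 285·exp(−0.08664·32) = 17.812 mg/L
Dose 2 (280 mg at t=8 h): 280·exp(−0.08664·24) = 35.000 mg/L
Dose 3 (480 mg at t=16 h): 480·exp(−0.08664·16) = 120.000 mg/L
Dose 4 (490 mg at t=24 h): 490·exp(−0.08664·8) = 245.000 mg/L
C(32) = 17.812 + 35.000 + 120.000 + 245.000 = 417.812 mg/L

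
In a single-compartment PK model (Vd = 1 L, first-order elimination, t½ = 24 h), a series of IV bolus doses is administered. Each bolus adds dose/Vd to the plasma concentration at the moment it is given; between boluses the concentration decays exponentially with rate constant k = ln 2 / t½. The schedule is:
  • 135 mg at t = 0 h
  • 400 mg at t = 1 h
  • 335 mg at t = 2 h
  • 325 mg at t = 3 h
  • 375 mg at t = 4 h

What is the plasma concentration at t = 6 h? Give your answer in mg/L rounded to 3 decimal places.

k = ln 2 / 24 = 0.02888 per h
Dose 1 (135 mg at t=0 h): 135·exp(−0.02888·6) = 113.521 mg/L
Dose 2 (400 mg at t=1 h): 400·exp(−0.02888·5) = 346.215 mg/L
Dose 3 (335 mg at t=2 h): 335·exp(−0.02888·4) = 298.451 mg/L
Dose 4 (325 mg at t=3 h): 325·exp(−0.02888·3) = 298.026 mg/L
Dose 5 (375 mg at t=4 h): 375·exp(−0.02888·2) = 353.953 mg/L
C(6) = 113.521 + 346.215 + 298.451 + 298.026 + 353.953 = 1410.166 mg/L

1410.166 mg/L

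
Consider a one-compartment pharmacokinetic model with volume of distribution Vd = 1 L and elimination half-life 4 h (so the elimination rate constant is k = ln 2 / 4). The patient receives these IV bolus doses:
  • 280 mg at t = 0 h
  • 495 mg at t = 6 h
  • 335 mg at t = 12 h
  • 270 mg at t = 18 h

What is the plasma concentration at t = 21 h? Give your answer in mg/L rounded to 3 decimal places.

k = ln 2 / 4 = 0.17329 per h
Dose 1 (280 mg at t=0 h): 280·exp(−0.17329·21) = 7.358 mg/L
Dose 2 (495 mg at t=6 h): 495·exp(−0.17329·15) = 36.791 mg/L
Dose 3 (335 mg at t=12 h): 335·exp(−0.17329·9) = 70.425 mg/L
Dose 4 (270 mg at t=18 h): 270·exp(−0.17329·3) = 160.543 mg/L
C(21) = 7.358 + 36.791 + 70.425 + 160.543 = 275.117 mg/L

275.117 mg/L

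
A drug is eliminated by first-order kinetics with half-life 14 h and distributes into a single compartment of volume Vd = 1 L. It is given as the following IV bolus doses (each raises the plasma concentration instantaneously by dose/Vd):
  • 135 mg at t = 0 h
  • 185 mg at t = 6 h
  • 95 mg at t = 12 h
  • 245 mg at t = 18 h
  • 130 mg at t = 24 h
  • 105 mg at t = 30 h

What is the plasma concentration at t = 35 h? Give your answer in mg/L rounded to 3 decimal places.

361.276 mg/L

k = ln 2 / 14 = 0.04951 per h
Dose 1 (135 mg at t=0 h): 135·exp(−0.04951·35) = 23.865 mg/L
Dose 2 (185 mg at t=6 h): 185·exp(−0.04951·29) = 44.016 mg/L
Dose 3 (95 mg at t=12 h): 95·exp(−0.04951·23) = 30.421 mg/L
Dose 4 (245 mg at t=18 h): 245·exp(−0.04951·17) = 105.592 mg/L
Dose 5 (130 mg at t=24 h): 130·exp(−0.04951·11) = 75.408 mg/L
Dose 6 (105 mg at t=30 h): 105·exp(−0.04951·5) = 81.974 mg/L
C(35) = 23.865 + 44.016 + 30.421 + 105.592 + 75.408 + 81.974 = 361.276 mg/L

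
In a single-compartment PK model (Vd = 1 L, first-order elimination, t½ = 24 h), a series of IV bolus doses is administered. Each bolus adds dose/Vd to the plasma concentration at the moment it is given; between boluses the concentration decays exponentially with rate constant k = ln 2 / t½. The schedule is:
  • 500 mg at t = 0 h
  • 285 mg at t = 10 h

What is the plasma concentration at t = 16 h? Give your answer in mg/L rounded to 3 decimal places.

k = ln 2 / 24 = 0.02888 per h
Dose 1 (500 mg at t=0 h): 500·exp(−0.02888·16) = 314.980 mg/L
Dose 2 (285 mg at t=10 h): 285·exp(−0.02888·6) = 239.655 mg/L
C(16) = 314.980 + 239.655 = 554.636 mg/L

554.636 mg/L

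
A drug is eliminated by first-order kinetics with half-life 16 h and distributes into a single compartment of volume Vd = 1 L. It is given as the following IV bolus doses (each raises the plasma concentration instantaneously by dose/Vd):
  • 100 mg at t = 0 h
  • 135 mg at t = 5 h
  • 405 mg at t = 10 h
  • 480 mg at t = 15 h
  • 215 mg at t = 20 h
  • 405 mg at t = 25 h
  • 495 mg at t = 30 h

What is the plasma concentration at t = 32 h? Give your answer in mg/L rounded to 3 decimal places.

k = ln 2 / 16 = 0.04332 per h
Dose 1 (100 mg at t=0 h): 100·exp(−0.04332·32) = 25.000 mg/L
Dose 2 (135 mg at t=5 h): 135·exp(−0.04332·27) = 41.913 mg/L
Dose 3 (405 mg at t=10 h): 405·exp(−0.04332·22) = 156.149 mg/L
Dose 4 (480 mg at t=15 h): 480·exp(−0.04332·17) = 229.825 mg/L
Dose 5 (215 mg at t=20 h): 215·exp(−0.04332·12) = 127.840 mg/L
Dose 6 (405 mg at t=25 h): 405·exp(−0.04332·7) = 299.057 mg/L
Dose 7 (495 mg at t=30 h): 495·exp(−0.04332·2) = 453.917 mg/L
C(32) = 25.000 + 41.913 + 156.149 + 229.825 + 127.840 + 299.057 + 453.917 = 1333.700 mg/L

1333.700 mg/L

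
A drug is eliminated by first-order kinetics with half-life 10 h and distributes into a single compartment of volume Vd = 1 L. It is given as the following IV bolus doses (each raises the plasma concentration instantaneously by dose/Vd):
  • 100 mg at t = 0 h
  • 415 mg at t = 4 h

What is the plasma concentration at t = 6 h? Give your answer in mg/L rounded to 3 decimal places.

427.254 mg/L

k = ln 2 / 10 = 0.06931 per h
Dose 1 (100 mg at t=0 h): 100·exp(−0.06931·6) = 65.975 mg/L
Dose 2 (415 mg at t=4 h): 415·exp(−0.06931·2) = 361.278 mg/L
C(6) = 65.975 + 361.278 = 427.254 mg/L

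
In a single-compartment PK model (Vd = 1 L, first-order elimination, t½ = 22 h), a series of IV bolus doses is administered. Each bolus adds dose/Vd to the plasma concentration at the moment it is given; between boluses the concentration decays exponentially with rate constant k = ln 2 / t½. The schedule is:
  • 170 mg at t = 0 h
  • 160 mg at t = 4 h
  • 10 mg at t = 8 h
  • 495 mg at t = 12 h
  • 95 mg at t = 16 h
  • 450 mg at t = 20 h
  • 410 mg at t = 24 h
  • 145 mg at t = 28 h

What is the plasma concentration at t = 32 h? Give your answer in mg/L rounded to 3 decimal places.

1208.738 mg/L

k = ln 2 / 22 = 0.03151 per h
Dose 1 (170 mg at t=0 h): 170·exp(−0.03151·32) = 62.028 mg/L
Dose 2 (160 mg at t=4 h): 160·exp(−0.03151·28) = 66.220 mg/L
Dose 3 (10 mg at t=8 h): 10·exp(−0.03151·24) = 4.695 mg/L
Dose 4 (495 mg at t=12 h): 495·exp(−0.03151·20) = 263.598 mg/L
Dose 5 (95 mg at t=16 h): 95·exp(−0.03151·16) = 57.384 mg/L
Dose 6 (450 mg at t=20 h): 450·exp(−0.03151·12) = 308.329 mg/L
Dose 7 (410 mg at t=24 h): 410·exp(−0.03151·8) = 318.653 mg/L
Dose 8 (145 mg at t=28 h): 145·exp(−0.03151·4) = 127.831 mg/L
C(32) = 62.028 + 66.220 + 4.695 + 263.598 + 57.384 + 308.329 + 318.653 + 127.831 = 1208.738 mg/L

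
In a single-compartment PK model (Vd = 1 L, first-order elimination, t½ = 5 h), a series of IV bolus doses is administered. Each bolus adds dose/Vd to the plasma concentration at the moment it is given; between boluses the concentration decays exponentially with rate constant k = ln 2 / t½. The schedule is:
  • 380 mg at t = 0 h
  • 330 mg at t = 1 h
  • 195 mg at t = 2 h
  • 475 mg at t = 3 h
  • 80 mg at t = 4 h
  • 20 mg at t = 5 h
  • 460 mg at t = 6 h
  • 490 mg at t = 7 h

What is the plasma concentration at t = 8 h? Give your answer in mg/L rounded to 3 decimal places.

k = ln 2 / 5 = 0.13863 per h
Dose 1 (380 mg at t=0 h): 380·exp(−0.13863·8) = 125.353 mg/L
Dose 2 (330 mg at t=1 h): 330·exp(−0.13863·7) = 125.047 mg/L
Dose 3 (195 mg at t=2 h): 195·exp(−0.13863·6) = 84.879 mg/L
Dose 4 (475 mg at t=3 h): 475·exp(−0.13863·5) = 237.500 mg/L
Dose 5 (80 mg at t=4 h): 80·exp(−0.13863·4) = 45.948 mg/L
Dose 6 (20 mg at t=5 h): 20·exp(−0.13863·3) = 13.195 mg/L
Dose 7 (460 mg at t=6 h): 460·exp(−0.13863·2) = 348.615 mg/L
Dose 8 (490 mg at t=7 h): 490·exp(−0.13863·1) = 426.570 mg/L
C(8) = 125.353 + 125.047 + 84.879 + 237.500 + 45.948 + 13.195 + 348.615 + 426.570 = 1407.106 mg/L

1407.106 mg/L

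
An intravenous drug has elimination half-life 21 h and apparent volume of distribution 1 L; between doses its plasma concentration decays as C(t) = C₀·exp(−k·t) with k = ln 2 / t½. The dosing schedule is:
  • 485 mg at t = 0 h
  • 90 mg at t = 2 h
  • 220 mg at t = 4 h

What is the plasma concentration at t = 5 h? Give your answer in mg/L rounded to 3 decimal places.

705.586 mg/L

k = ln 2 / 21 = 0.03301 per h
Dose 1 (485 mg at t=0 h): 485·exp(−0.03301·5) = 411.214 mg/L
Dose 2 (90 mg at t=2 h): 90·exp(−0.03301·3) = 81.515 mg/L
Dose 3 (220 mg at t=4 h): 220·exp(−0.03301·1) = 212.857 mg/L
C(5) = 411.214 + 81.515 + 212.857 = 705.586 mg/L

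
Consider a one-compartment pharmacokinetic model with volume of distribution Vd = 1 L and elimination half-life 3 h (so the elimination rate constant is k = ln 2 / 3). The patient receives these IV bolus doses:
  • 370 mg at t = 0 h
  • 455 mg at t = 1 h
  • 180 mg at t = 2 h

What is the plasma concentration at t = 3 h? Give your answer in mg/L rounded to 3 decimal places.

614.498 mg/L

k = ln 2 / 3 = 0.23105 per h
Dose 1 (370 mg at t=0 h): 370·exp(−0.23105·3) = 185.000 mg/L
Dose 2 (455 mg at t=1 h): 455·exp(−0.23105·2) = 286.632 mg/L
Dose 3 (180 mg at t=2 h): 180·exp(−0.23105·1) = 142.866 mg/L
C(3) = 185.000 + 286.632 + 142.866 = 614.498 mg/L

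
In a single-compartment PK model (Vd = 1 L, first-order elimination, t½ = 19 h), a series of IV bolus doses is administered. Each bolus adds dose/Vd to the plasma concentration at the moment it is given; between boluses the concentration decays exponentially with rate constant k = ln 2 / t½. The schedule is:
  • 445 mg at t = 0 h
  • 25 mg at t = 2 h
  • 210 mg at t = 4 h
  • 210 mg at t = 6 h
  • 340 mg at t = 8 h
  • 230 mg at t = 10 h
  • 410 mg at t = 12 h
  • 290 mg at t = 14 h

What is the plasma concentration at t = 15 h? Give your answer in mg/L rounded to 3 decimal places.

k = ln 2 / 19 = 0.03648 per h
Dose 1 (445 mg at t=0 h): 445·exp(−0.03648·15) = 257.457 mg/L
Dose 2 (25 mg at t=2 h): 25·exp(−0.03648·13) = 15.559 mg/L
Dose 3 (210 mg at t=4 h): 210·exp(−0.03648·11) = 140.585 mg/L
Dose 4 (210 mg at t=6 h): 210·exp(−0.03648·9) = 151.226 mg/L
Dose 5 (340 mg at t=8 h): 340·exp(−0.03648·7) = 263.374 mg/L
Dose 6 (230 mg at t=10 h): 230·exp(−0.03648·5) = 191.650 mg/L
Dose 7 (410 mg at t=12 h): 410·exp(−0.03648·3) = 367.496 mg/L
Dose 8 (290 mg at t=14 h): 290·exp(−0.03648·1) = 279.611 mg/L
C(15) = 257.457 + 15.559 + 140.585 + 151.226 + 263.374 + 191.650 + 367.496 + 279.611 = 1666.958 mg/L

1666.958 mg/L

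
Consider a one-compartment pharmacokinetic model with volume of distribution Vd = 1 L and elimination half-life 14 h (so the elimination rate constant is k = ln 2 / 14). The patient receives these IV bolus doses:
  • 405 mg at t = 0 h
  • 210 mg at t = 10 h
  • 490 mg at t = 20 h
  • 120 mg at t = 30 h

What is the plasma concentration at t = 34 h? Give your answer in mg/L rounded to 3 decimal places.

482.667 mg/L

k = ln 2 / 14 = 0.04951 per h
Dose 1 (405 mg at t=0 h): 405·exp(−0.04951·34) = 75.228 mg/L
Dose 2 (210 mg at t=10 h): 210·exp(−0.04951·24) = 63.998 mg/L
Dose 3 (490 mg at t=20 h): 490·exp(−0.04951·14) = 245.000 mg/L
Dose 4 (120 mg at t=30 h): 120·exp(−0.04951·4) = 98.440 mg/L
C(34) = 75.228 + 63.998 + 245.000 + 98.440 = 482.667 mg/L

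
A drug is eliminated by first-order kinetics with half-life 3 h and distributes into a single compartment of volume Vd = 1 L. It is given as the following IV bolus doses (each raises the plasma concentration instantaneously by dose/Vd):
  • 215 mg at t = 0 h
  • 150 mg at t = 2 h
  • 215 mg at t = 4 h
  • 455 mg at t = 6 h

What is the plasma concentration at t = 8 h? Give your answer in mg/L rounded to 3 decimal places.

k = ln 2 / 3 = 0.23105 per h
Dose 1 (215 mg at t=0 h): 215·exp(−0.23105·8) = 33.860 mg/L
Dose 2 (150 mg at t=2 h): 150·exp(−0.23105·6) = 37.500 mg/L
Dose 3 (215 mg at t=4 h): 215·exp(−0.23105·4) = 85.323 mg/L
Dose 4 (455 mg at t=6 h): 455·exp(−0.23105·2) = 286.632 mg/L
C(8) = 33.860 + 37.500 + 85.323 + 286.632 = 443.315 mg/L

443.315 mg/L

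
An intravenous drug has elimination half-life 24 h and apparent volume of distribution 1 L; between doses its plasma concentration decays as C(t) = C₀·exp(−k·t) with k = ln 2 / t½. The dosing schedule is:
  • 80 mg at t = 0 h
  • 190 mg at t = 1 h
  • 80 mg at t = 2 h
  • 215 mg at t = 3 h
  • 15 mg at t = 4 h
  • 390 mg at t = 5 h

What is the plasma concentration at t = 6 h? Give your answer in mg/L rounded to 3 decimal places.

893.207 mg/L

k = ln 2 / 24 = 0.02888 per h
Dose 1 (80 mg at t=0 h): 80·exp(−0.02888·6) = 67.272 mg/L
Dose 2 (190 mg at t=1 h): 190·exp(−0.02888·5) = 164.452 mg/L
Dose 3 (80 mg at t=2 h): 80·exp(−0.02888·4) = 71.272 mg/L
Dose 4 (215 mg at t=3 h): 215·exp(−0.02888·3) = 197.156 mg/L
Dose 5 (15 mg at t=4 h): 15·exp(−0.02888·2) = 14.158 mg/L
Dose 6 (390 mg at t=5 h): 390·exp(−0.02888·1) = 378.897 mg/L
C(6) = 67.272 + 164.452 + 71.272 + 197.156 + 14.158 + 378.897 = 893.207 mg/L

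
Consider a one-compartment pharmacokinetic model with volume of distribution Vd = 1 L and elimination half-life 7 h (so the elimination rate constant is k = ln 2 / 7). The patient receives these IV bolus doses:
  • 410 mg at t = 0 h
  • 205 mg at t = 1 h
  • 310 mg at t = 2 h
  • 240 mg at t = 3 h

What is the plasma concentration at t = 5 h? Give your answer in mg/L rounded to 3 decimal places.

k = ln 2 / 7 = 0.09902 per h
Dose 1 (410 mg at t=0 h): 410·exp(−0.09902·5) = 249.898 mg/L
Dose 2 (205 mg at t=1 h): 205·exp(−0.09902·4) = 137.955 mg/L
Dose 3 (310 mg at t=2 h): 310·exp(−0.09902·3) = 230.329 mg/L
Dose 4 (240 mg at t=3 h): 240·exp(−0.09902·2) = 196.880 mg/L
C(5) = 249.898 + 137.955 + 230.329 + 196.880 = 815.062 mg/L

815.062 mg/L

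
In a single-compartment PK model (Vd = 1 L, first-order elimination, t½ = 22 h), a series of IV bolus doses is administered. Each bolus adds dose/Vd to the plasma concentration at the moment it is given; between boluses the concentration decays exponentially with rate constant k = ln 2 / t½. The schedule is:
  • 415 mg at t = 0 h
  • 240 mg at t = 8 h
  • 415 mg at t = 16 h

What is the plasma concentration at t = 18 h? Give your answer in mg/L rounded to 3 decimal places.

k = ln 2 / 22 = 0.03151 per h
Dose 1 (415 mg at t=0 h): 415·exp(−0.03151·18) = 235.370 mg/L
Dose 2 (240 mg at t=8 h): 240·exp(−0.03151·10) = 175.138 mg/L
Dose 3 (415 mg at t=16 h): 415·exp(−0.03151·2) = 389.656 mg/L
C(18) = 235.370 + 175.138 + 389.656 = 800.164 mg/L

800.164 mg/L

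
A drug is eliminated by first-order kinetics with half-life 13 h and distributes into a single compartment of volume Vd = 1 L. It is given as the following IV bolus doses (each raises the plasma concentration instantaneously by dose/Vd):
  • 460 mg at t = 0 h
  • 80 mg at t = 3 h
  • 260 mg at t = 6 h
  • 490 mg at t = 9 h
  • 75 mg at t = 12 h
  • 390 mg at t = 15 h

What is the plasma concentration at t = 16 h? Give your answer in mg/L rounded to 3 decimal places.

1156.264 mg/L

k = ln 2 / 13 = 0.05332 per h
Dose 1 (460 mg at t=0 h): 460·exp(−0.05332·16) = 196.001 mg/L
Dose 2 (80 mg at t=3 h): 80·exp(−0.05332·13) = 40.000 mg/L
Dose 3 (260 mg at t=6 h): 260·exp(−0.05332·10) = 152.550 mg/L
Dose 4 (490 mg at t=9 h): 490·exp(−0.05332·7) = 337.367 mg/L
Dose 5 (75 mg at t=12 h): 75·exp(−0.05332·4) = 60.595 mg/L
Dose 6 (390 mg at t=15 h): 390·exp(−0.05332·1) = 369.750 mg/L
C(16) = 196.001 + 40.000 + 152.550 + 337.367 + 60.595 + 369.750 = 1156.264 mg/L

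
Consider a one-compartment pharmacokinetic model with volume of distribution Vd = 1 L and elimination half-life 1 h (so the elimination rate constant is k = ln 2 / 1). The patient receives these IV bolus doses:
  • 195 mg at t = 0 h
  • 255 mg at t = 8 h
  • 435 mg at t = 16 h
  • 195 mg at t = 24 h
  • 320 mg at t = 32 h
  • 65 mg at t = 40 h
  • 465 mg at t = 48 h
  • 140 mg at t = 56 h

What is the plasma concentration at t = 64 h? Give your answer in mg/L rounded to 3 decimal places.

0.554 mg/L

k = ln 2 / 1 = 0.69315 per h
Dose 1 (195 mg at t=0 h): 195·exp(−0.69315·64) = 0.000 mg/L
Dose 2 (255 mg at t=8 h): 255·exp(−0.69315·56) = 0.000 mg/L
Dose 3 (435 mg at t=16 h): 435·exp(−0.69315·48) = 0.000 mg/L
Dose 4 (195 mg at t=24 h): 195·exp(−0.69315·40) = 0.000 mg/L
Dose 5 (320 mg at t=32 h): 320·exp(−0.69315·32) = 0.000 mg/L
Dose 6 (65 mg at t=40 h): 65·exp(−0.69315·24) = 0.000 mg/L
Dose 7 (465 mg at t=48 h): 465·exp(−0.69315·16) = 0.007 mg/L
Dose 8 (140 mg at t=56 h): 140·exp(−0.69315·8) = 0.547 mg/L
C(64) = 0.000 + 0.000 + 0.000 + 0.000 + 0.000 + 0.000 + 0.007 + 0.547 = 0.554 mg/L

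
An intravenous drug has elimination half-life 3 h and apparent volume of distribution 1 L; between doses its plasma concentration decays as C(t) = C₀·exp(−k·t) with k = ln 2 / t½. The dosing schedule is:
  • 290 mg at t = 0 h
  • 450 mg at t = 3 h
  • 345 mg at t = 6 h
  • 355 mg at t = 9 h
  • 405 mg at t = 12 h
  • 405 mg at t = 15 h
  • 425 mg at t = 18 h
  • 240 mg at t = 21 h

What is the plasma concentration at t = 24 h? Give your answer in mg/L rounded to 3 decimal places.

k = ln 2 / 3 = 0.23105 per h
Dose 1 (290 mg at t=0 h): 290·exp(−0.23105·24) = 1.133 mg/L
Dose 2 (450 mg at t=3 h): 450·exp(−0.23105·21) = 3.516 mg/L
Dose 3 (345 mg at t=6 h): 345·exp(−0.23105·18) = 5.391 mg/L
Dose 4 (355 mg at t=9 h): 355·exp(−0.23105·15) = 11.094 mg/L
Dose 5 (405 mg at t=12 h): 405·exp(−0.23105·12) = 25.312 mg/L
Dose 6 (405 mg at t=15 h): 405·exp(−0.23105·9) = 50.625 mg/L
Dose 7 (425 mg at t=18 h): 425·exp(−0.23105·6) = 106.250 mg/L
Dose 8 (240 mg at t=21 h): 240·exp(−0.23105·3) = 120.000 mg/L
C(24) = 1.133 + 3.516 + 5.391 + 11.094 + 25.312 + 50.625 + 106.250 + 120.000 = 323.320 mg/L

323.320 mg/L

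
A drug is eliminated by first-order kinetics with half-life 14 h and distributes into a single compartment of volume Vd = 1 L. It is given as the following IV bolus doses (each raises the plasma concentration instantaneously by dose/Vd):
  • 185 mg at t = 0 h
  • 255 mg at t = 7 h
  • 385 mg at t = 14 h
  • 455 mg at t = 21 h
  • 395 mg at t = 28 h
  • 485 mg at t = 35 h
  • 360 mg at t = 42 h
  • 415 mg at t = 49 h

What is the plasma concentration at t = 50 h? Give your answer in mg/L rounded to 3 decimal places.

k = ln 2 / 14 = 0.04951 per h
Dose 1 (185 mg at t=0 h): 185·exp(−0.04951·50) = 15.562 mg/L
Dose 2 (255 mg at t=7 h): 255·exp(−0.04951·43) = 30.335 mg/L
Dose 3 (385 mg at t=14 h): 385·exp(−0.04951·36) = 64.771 mg/L
Dose 4 (455 mg at t=21 h): 455·exp(−0.04951·29) = 108.255 mg/L
Dose 5 (395 mg at t=28 h): 395·exp(−0.04951·22) = 132.908 mg/L
Dose 6 (485 mg at t=35 h): 485·exp(−0.04951·15) = 230.786 mg/L
Dose 7 (360 mg at t=42 h): 360·exp(−0.04951·8) = 242.262 mg/L
Dose 8 (415 mg at t=49 h): 415·exp(−0.04951·1) = 394.953 mg/L
C(50) = 15.562 + 30.335 + 64.771 + 108.255 + 132.908 + 230.786 + 242.262 + 394.953 = 1219.833 mg/L

1219.833 mg/L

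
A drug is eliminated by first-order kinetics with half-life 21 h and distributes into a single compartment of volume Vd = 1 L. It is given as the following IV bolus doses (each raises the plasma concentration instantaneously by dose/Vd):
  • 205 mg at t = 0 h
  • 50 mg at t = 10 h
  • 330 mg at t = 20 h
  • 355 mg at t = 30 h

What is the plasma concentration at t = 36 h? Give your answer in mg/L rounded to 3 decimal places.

k = ln 2 / 21 = 0.03301 per h
Dose 1 (205 mg at t=0 h): 205·exp(−0.03301·36) = 62.474 mg/L
Dose 2 (50 mg at t=10 h): 50·exp(−0.03301·26) = 21.197 mg/L
Dose 3 (330 mg at t=20 h): 330·exp(−0.03301·16) = 194.607 mg/L
Dose 4 (355 mg at t=30 h): 355·exp(−0.03301·6) = 291.219 mg/L
C(36) = 62.474 + 21.197 + 194.607 + 291.219 = 569.497 mg/L

569.497 mg/L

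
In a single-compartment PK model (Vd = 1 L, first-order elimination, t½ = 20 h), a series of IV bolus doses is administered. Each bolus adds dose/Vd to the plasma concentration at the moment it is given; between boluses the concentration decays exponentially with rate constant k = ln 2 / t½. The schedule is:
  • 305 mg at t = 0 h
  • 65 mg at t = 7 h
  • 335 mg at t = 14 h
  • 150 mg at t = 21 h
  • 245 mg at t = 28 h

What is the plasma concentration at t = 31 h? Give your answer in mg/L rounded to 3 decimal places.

645.179 mg/L

k = ln 2 / 20 = 0.03466 per h
Dose 1 (305 mg at t=0 h): 305·exp(−0.03466·31) = 104.161 mg/L
Dose 2 (65 mg at t=7 h): 65·exp(−0.03466·24) = 28.293 mg/L
Dose 3 (335 mg at t=14 h): 335·exp(−0.03466·17) = 185.853 mg/L
Dose 4 (150 mg at t=21 h): 150·exp(−0.03466·10) = 106.066 mg/L
Dose 5 (245 mg at t=28 h): 245·exp(−0.03466·3) = 220.806 mg/L
C(31) = 104.161 + 28.293 + 185.853 + 106.066 + 220.806 = 645.179 mg/L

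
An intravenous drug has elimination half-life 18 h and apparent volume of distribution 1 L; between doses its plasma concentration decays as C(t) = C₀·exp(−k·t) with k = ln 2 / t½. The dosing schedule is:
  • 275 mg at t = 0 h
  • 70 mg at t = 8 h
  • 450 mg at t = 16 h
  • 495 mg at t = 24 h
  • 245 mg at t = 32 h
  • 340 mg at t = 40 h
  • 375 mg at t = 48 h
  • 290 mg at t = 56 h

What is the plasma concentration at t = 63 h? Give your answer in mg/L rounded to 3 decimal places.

k = ln 2 / 18 = 0.03851 per h
Dose 1 (275 mg at t=0 h): 275·exp(−0.03851·63) = 24.307 mg/L
Dose 2 (70 mg at t=8 h): 70·exp(−0.03851·55) = 8.419 mg/L
Dose 3 (450 mg at t=16 h): 450·exp(−0.03851·47) = 73.653 mg/L
Dose 4 (495 mg at t=24 h): 495·exp(−0.03851·39) = 110.249 mg/L
Dose 5 (245 mg at t=32 h): 245·exp(−0.03851·31) = 74.255 mg/L
Dose 6 (340 mg at t=40 h): 340·exp(−0.03851·23) = 140.226 mg/L
Dose 7 (375 mg at t=48 h): 375·exp(−0.03851·15) = 210.462 mg/L
Dose 8 (290 mg at t=56 h): 290·exp(−0.03851·7) = 221.478 mg/L
C(63) = 24.307 + 8.419 + 73.653 + 110.249 + 74.255 + 140.226 + 210.462 + 221.478 = 863.049 mg/L

863.049 mg/L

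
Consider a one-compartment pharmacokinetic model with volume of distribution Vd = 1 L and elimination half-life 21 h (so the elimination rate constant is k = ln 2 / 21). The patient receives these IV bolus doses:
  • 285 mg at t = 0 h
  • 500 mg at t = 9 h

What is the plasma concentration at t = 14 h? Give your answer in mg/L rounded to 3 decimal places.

k = ln 2 / 21 = 0.03301 per h
Dose 1 (285 mg at t=0 h): 285·exp(−0.03301·14) = 179.539 mg/L
Dose 2 (500 mg at t=9 h): 500·exp(−0.03301·5) = 423.932 mg/L
C(14) = 179.539 + 423.932 = 603.471 mg/L

603.471 mg/L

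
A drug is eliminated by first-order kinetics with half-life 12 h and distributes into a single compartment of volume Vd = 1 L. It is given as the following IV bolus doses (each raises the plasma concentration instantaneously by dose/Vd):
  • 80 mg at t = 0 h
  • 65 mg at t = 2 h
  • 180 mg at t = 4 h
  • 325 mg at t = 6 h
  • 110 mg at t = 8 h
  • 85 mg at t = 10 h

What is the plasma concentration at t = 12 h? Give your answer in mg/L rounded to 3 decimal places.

582.716 mg/L

k = ln 2 / 12 = 0.05776 per h
Dose 1 (80 mg at t=0 h): 80·exp(−0.05776·12) = 40.000 mg/L
Dose 2 (65 mg at t=2 h): 65·exp(−0.05776·10) = 36.480 mg/L
Dose 3 (180 mg at t=4 h): 180·exp(−0.05776·8) = 113.393 mg/L
Dose 4 (325 mg at t=6 h): 325·exp(−0.05776·6) = 229.810 mg/L
Dose 5 (110 mg at t=8 h): 110·exp(−0.05776·4) = 87.307 mg/L
Dose 6 (85 mg at t=10 h): 85·exp(−0.05776·2) = 75.726 mg/L
C(12) = 40.000 + 36.480 + 113.393 + 229.810 + 87.307 + 75.726 = 582.716 mg/L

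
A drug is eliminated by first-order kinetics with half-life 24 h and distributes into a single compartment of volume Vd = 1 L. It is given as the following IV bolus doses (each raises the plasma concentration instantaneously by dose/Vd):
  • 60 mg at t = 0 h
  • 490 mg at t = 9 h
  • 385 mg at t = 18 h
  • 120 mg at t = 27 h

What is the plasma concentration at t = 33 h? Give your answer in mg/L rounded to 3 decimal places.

k = ln 2 / 24 = 0.02888 per h
Dose 1 (60 mg at t=0 h): 60·exp(−0.02888·33) = 23.133 mg/L
Dose 2 (490 mg at t=9 h): 490·exp(−0.02888·24) = 245.000 mg/L
Dose 3 (385 mg at t=18 h): 385·exp(−0.02888·15) = 249.642 mg/L
Dose 4 (120 mg at t=27 h): 120·exp(−0.02888·6) = 100.908 mg/L
C(33) = 23.133 + 245.000 + 249.642 + 100.908 = 618.682 mg/L

618.682 mg/L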